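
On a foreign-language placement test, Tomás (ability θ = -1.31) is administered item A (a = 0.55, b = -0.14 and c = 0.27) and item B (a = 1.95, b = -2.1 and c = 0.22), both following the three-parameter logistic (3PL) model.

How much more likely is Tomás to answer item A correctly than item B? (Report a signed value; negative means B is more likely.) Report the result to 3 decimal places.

-0.341

P(θ) = c + (1 − c) · 1 / (1 + exp(−a(θ − b)))
P_A = 0.5215
P_B = 0.8624
P_A − P_B = -0.3409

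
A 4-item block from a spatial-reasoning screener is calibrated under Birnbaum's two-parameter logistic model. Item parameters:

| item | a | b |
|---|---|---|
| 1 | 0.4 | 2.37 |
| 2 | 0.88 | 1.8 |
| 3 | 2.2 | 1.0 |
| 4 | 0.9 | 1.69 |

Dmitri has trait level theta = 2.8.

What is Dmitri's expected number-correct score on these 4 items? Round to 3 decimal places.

P(theta) = 1 / (1 + exp(−a(theta − b)))
P_1 = 1/(1+e^{-0.1720}) = 0.5429
P_2 = 1/(1+e^{-0.8800}) = 0.7068
P_3 = 1/(1+e^{-3.9600}) = 0.9813
P_4 = 1/(1+e^{-0.9990}) = 0.7309
E[score] = 0.5429 + 0.7068 + 0.9813 + 0.7309 = 2.9619

2.962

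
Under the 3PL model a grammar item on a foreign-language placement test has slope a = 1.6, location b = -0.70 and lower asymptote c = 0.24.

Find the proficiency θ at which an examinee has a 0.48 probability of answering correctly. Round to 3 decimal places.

P(θ) = c + (1 − c) · 1 / (1 + exp(−a(θ − b)))
Remove guessing floor: (0.48 − 0.24)/(1 − 0.24) = 0.3158
logit = ln(0.3158/0.6842) = -0.7732
θ = b + logit/(a) = -0.70 + (-0.7732)/1.6000 = -1.1832

-1.183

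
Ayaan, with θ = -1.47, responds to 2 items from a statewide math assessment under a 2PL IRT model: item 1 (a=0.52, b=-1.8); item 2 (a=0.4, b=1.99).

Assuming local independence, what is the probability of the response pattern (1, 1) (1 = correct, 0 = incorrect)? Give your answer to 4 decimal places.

P(θ) = 1 / (1 + exp(−a(θ − b)))
P_1 = 1/(1+e^{-0.1716}) = 0.5428
P_2 = 1/(1+e^{1.3840}) = 0.2004
L = P_1 × P_2 = 0.5428 × 0.2004 = 0.10876

0.1088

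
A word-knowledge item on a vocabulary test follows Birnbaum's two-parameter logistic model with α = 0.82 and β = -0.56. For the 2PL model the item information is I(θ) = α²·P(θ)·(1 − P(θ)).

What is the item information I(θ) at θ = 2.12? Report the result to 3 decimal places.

P = 1/(1+e^{-2.1976}) = 0.9000
P(1−P) = 0.9000 × 0.1000 = 0.0900
I = α² × P(1−P) = 0.82² × 0.0900 = 0.06050

0.060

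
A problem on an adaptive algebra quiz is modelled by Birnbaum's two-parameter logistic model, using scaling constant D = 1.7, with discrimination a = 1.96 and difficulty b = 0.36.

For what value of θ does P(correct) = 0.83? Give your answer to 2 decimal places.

0.84

P(θ) = 1 / (1 + exp(−D·a(θ − b)))
logit = ln(0.8300/0.1700) = 1.5856
θ = b + logit/(1.7·a) = 0.36 + 1.5856/3.3320 = 0.8359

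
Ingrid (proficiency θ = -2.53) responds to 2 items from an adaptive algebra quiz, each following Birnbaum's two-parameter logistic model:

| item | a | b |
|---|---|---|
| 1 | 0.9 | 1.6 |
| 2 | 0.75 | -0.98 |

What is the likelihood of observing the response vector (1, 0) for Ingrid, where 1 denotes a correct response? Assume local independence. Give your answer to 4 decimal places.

0.0181

P(θ) = 1 / (1 + exp(−a(θ − b)))
P_1 = 1/(1+e^{3.7170}) = 0.0237
P_2 = 1/(1+e^{1.1625}) = 0.2382
L = P_1 × (1−P_2) = 0.0237 × 0.7618 = 0.01808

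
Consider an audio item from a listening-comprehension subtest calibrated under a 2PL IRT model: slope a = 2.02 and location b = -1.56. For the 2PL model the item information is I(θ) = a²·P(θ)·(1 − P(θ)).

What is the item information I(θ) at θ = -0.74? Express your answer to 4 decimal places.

P = 1/(1+e^{-1.6564}) = 0.8398
P(1−P) = 0.8398 × 0.1602 = 0.1346
I = a² × P(1−P) = 2.02² × 0.1346 = 0.54909

0.5491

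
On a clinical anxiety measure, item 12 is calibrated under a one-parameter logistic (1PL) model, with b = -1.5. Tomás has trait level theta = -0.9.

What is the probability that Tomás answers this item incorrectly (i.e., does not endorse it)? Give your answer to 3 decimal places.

0.354

P(theta) = 1 / (1 + exp(−(theta − b)))
Exponent: (-0.9 − (-1.5)) = 0.6000
1/(1 + e^{-0.6000}) = 0.6457
P = 0.6457
P(incorrect) = 1 − 0.6457 = 0.3543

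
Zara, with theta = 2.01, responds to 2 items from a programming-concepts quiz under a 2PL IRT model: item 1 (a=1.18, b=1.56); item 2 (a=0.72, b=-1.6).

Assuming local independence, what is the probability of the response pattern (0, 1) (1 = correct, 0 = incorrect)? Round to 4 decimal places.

P(theta) = 1 / (1 + exp(−a(theta − b)))
P_1 = 1/(1+e^{-0.5310}) = 0.6297
P_2 = 1/(1+e^{-2.5992}) = 0.9308
L = (1−P_1) × P_2 = 0.3703 × 0.9308 = 0.34466

0.3447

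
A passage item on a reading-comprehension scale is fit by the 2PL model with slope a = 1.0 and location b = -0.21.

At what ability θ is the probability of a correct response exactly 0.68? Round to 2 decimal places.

0.54

P(θ) = 1 / (1 + exp(−a(θ − b)))
logit = ln(0.6800/0.3200) = 0.7538
θ = b + logit/(a) = -0.21 + 0.7538/1.0000 = 0.5438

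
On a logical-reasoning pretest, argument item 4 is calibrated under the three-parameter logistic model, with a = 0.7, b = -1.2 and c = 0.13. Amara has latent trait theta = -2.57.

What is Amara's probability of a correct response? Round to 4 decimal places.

0.3711

P(theta) = c + (1 − c) · 1 / (1 + exp(−a(theta − b)))
Exponent: 0.7 × (-2.57 − (-1.2)) = -0.9590
1/(1 + e^{0.9590}) = 0.2771
P = 0.13 + 0.87 × 0.2771 = 0.3711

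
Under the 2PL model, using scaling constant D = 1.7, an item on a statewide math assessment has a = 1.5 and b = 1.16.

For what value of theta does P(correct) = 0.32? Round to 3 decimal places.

0.864

P(theta) = 1 / (1 + exp(−D·a(theta − b)))
logit = ln(0.3200/0.6800) = -0.7538
theta = b + logit/(1.7·a) = 1.16 + (-0.7538)/2.5500 = 0.8644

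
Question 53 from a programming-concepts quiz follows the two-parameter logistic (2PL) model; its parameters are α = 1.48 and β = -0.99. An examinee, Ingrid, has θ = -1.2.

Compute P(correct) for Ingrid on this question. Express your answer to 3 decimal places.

P(θ) = 1 / (1 + exp(−α(θ − β)))
Exponent: 1.48 × (-1.2 − (-0.99)) = -0.3108
1/(1 + e^{0.3108}) = 0.4229

0.423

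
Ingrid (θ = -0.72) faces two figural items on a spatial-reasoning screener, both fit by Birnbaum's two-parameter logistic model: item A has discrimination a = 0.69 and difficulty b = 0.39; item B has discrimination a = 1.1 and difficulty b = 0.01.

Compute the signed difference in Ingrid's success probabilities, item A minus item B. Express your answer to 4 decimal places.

0.0080

P(θ) = 1 / (1 + exp(−a(θ − b)))
P_A = 0.3174
P_B = 0.3094
P_A − P_B = 0.0080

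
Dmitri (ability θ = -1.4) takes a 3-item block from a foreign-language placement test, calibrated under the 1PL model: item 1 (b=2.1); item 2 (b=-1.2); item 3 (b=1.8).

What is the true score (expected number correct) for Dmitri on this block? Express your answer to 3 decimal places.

P(θ) = 1 / (1 + exp(−(θ − b)))
P_1 = 1/(1+e^{3.5000}) = 0.0293
P_2 = 1/(1+e^{0.2000}) = 0.4502
P_3 = 1/(1+e^{3.2000}) = 0.0392
E[score] = 0.0293 + 0.4502 + 0.0392 = 0.5186

0.519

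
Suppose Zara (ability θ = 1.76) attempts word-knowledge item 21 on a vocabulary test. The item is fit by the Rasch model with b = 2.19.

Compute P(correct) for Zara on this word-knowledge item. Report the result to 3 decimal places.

P(θ) = 1 / (1 + exp(−(θ − b)))
Exponent: (1.76 − 2.19) = -0.4300
1/(1 + e^{0.4300}) = 0.3941
P = 0.3941

0.394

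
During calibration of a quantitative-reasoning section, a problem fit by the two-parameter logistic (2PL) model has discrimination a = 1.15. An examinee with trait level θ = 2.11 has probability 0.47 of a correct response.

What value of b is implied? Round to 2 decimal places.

P(θ) = 1 / (1 + exp(−a(θ − b)))
logit(0.47) = ln(0.47/0.53) = -0.1201
b = θ − logit/(a) = 2.11 − (-0.1201)/1.1500 = 2.2145

2.21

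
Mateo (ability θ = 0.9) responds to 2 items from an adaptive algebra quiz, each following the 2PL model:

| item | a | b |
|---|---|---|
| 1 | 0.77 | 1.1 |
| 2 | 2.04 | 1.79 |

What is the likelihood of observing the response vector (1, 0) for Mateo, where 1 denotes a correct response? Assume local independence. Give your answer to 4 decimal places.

P(θ) = 1 / (1 + exp(−a(θ − b)))
P_1 = 1/(1+e^{0.1540}) = 0.4616
P_2 = 1/(1+e^{1.8156}) = 0.1400
L = P_1 × (1−P_2) = 0.4616 × 0.8600 = 0.39697

0.3970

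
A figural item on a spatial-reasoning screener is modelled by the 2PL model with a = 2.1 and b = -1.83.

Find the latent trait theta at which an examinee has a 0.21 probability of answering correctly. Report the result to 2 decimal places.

-2.46

P(theta) = 1 / (1 + exp(−a(theta − b)))
logit = ln(0.2100/0.7900) = -1.3249
theta = b + logit/(a) = -1.83 + (-1.3249)/2.1000 = -2.4609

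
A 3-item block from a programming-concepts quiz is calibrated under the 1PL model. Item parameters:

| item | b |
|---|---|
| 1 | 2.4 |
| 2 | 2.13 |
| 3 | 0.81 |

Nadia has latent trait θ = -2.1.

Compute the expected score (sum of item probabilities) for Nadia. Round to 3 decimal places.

P(θ) = 1 / (1 + exp(−(θ − b)))
P_1 = 1/(1+e^{4.5000}) = 0.0110
P_2 = 1/(1+e^{4.2300}) = 0.0143
P_3 = 1/(1+e^{2.9100}) = 0.0517
E[score] = 0.0110 + 0.0143 + 0.0517 = 0.0770

0.077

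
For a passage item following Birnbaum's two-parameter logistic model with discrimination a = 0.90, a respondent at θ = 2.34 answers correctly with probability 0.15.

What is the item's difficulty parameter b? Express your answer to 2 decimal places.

P(θ) = 1 / (1 + exp(−a(θ − b)))
logit(0.15) = ln(0.15/0.85) = -1.7346
b = θ − logit/(a) = 2.34 − (-1.7346)/0.9000 = 4.2673

4.27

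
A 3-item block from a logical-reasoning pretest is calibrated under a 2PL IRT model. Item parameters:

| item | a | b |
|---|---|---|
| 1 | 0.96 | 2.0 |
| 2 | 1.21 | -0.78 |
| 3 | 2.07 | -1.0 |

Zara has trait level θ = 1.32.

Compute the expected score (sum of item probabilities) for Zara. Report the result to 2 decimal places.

2.26

P(θ) = 1 / (1 + exp(−a(θ − b)))
P_1 = 1/(1+e^{0.6528}) = 0.3424
P_2 = 1/(1+e^{-2.5410}) = 0.9270
P_3 = 1/(1+e^{-4.8024}) = 0.9919
E[score] = 0.3424 + 0.9270 + 0.9919 = 2.2612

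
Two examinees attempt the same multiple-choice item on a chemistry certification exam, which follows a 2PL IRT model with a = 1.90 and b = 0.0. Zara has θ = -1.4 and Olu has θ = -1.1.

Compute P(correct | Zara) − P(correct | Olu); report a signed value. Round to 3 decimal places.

-0.045

P(θ) = 1 / (1 + exp(−a(θ − b)))
P(Zara) = 0.0654  [exponent -2.6600]
P(Olu) = 0.1101  [exponent -2.0900]
Difference = 0.0654 − 0.1101 = -0.0447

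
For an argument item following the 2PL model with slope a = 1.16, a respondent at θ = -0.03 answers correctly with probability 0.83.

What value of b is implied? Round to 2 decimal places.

P(θ) = 1 / (1 + exp(−a(θ − b)))
logit(0.83) = ln(0.83/0.17) = 1.5856
b = θ − logit/(a) = -0.03 − 1.5856/1.1600 = -1.3969

-1.40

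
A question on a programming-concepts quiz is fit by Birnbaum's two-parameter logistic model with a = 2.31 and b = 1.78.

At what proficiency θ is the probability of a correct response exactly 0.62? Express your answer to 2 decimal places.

1.99

P(θ) = 1 / (1 + exp(−a(θ − b)))
logit = ln(0.6200/0.3800) = 0.4895
θ = b + logit/(a) = 1.78 + 0.4895/2.3100 = 1.9919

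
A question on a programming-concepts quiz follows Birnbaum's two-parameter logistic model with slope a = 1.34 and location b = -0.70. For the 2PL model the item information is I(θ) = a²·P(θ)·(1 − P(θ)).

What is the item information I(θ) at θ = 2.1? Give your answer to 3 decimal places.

0.040

P = 1/(1+e^{-3.7520}) = 0.9771
P(1−P) = 0.9771 × 0.0229 = 0.0224
I = a² × P(1−P) = 1.34² × 0.0224 = 0.04023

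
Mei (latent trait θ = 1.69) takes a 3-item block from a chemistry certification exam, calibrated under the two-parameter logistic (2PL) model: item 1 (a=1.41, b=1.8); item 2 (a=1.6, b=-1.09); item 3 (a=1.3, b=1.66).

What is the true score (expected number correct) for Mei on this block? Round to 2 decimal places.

1.96

P(θ) = 1 / (1 + exp(−a(θ − b)))
P_1 = 1/(1+e^{0.1551}) = 0.4613
P_2 = 1/(1+e^{-4.4480}) = 0.9884
P_3 = 1/(1+e^{-0.0390}) = 0.5097
E[score] = 0.4613 + 0.9884 + 0.5097 = 1.9595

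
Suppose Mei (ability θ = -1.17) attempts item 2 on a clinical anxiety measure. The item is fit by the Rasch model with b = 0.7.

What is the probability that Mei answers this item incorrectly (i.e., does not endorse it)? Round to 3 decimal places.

0.866

P(θ) = 1 / (1 + exp(−(θ − b)))
Exponent: (-1.17 − 0.7) = -1.8700
1/(1 + e^{1.8700}) = 0.1335
P = 0.1335
P(incorrect) = 1 − 0.1335 = 0.8665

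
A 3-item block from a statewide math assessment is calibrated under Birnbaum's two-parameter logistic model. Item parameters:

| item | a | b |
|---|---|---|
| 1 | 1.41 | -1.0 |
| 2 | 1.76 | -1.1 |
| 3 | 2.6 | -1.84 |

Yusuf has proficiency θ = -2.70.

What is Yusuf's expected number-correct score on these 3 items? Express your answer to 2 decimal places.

0.24

P(θ) = 1 / (1 + exp(−a(θ − b)))
P_1 = 1/(1+e^{2.3970}) = 0.0834
P_2 = 1/(1+e^{2.8160}) = 0.0565
P_3 = 1/(1+e^{2.2360}) = 0.0966
E[score] = 0.0834 + 0.0565 + 0.0966 = 0.2364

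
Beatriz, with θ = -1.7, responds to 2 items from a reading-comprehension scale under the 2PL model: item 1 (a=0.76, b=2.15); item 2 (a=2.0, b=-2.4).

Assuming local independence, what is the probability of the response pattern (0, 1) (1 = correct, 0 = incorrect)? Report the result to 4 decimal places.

0.7614

P(θ) = 1 / (1 + exp(−a(θ − b)))
P_1 = 1/(1+e^{2.9260}) = 0.0509
P_2 = 1/(1+e^{-1.4000}) = 0.8022
L = (1−P_1) × P_2 = 0.9491 × 0.8022 = 0.76137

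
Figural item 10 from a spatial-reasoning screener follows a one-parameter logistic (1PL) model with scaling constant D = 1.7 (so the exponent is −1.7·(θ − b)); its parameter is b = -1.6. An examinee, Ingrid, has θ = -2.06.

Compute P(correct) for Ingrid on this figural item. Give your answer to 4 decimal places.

P(θ) = 1 / (1 + exp(−D·(θ − b)))
Exponent: 1.7 × (-2.06 − (-1.6)) = -0.7820
1/(1 + e^{0.7820}) = 0.3139
P = 0.3139

0.3139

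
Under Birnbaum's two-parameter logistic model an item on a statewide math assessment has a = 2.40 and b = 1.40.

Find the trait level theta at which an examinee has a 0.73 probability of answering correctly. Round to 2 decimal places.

P(theta) = 1 / (1 + exp(−a(theta − b)))
logit = ln(0.7300/0.2700) = 0.9946
theta = b + logit/(a) = 1.40 + 0.9946/2.4000 = 1.8144

1.81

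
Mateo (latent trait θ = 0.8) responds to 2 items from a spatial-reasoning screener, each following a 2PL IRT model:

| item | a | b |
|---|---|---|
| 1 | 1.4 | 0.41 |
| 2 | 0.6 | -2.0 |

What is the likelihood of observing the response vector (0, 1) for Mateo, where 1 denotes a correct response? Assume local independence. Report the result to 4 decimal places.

P(θ) = 1 / (1 + exp(−a(θ − b)))
P_1 = 1/(1+e^{-0.5460}) = 0.6332
P_2 = 1/(1+e^{-1.6800}) = 0.8429
L = (1−P_1) × P_2 = 0.3668 × 0.8429 = 0.30917

0.3092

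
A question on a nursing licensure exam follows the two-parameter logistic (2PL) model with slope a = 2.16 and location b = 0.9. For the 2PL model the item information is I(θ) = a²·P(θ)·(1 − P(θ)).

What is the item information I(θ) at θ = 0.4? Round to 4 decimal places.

P = 1/(1+e^{1.0800}) = 0.2535
P(1−P) = 0.2535 × 0.7465 = 0.1892
I = a² × P(1−P) = 2.16² × 0.1892 = 0.88292

0.8829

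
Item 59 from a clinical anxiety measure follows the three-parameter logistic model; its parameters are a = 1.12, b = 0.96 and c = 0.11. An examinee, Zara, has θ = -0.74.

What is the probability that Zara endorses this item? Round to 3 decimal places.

0.225

P(θ) = c + (1 − c) · 1 / (1 + exp(−a(θ − b)))
Exponent: 1.12 × (-0.74 − 0.96) = -1.9040
1/(1 + e^{1.9040}) = 0.1297
P = 0.11 + 0.89 × 0.1297 = 0.2254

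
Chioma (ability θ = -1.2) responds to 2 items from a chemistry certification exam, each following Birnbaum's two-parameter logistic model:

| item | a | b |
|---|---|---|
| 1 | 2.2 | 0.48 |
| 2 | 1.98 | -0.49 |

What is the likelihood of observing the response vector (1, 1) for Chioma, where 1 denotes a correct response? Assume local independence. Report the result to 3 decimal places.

P(θ) = 1 / (1 + exp(−a(θ − b)))
P_1 = 1/(1+e^{3.6960}) = 0.0242
P_2 = 1/(1+e^{1.4058}) = 0.1969
L = P_1 × P_2 = 0.0242 × 0.1969 = 0.00477

0.005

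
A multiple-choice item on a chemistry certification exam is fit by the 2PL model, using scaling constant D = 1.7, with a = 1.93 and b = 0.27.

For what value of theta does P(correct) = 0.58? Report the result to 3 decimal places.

P(theta) = 1 / (1 + exp(−D·a(theta − b)))
logit = ln(0.5800/0.4200) = 0.3228
theta = b + logit/(1.7·a) = 0.27 + 0.3228/3.2810 = 0.3684

0.368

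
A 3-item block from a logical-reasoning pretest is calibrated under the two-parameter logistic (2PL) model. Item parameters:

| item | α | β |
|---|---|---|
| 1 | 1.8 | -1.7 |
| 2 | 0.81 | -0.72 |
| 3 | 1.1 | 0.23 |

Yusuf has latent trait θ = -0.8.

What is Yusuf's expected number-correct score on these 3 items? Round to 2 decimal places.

1.56

P(θ) = 1 / (1 + exp(−α(θ − β)))
P_1 = 1/(1+e^{-1.6200}) = 0.8348
P_2 = 1/(1+e^{0.0648}) = 0.4838
P_3 = 1/(1+e^{1.1330}) = 0.2436
E[score] = 0.8348 + 0.4838 + 0.2436 = 1.5622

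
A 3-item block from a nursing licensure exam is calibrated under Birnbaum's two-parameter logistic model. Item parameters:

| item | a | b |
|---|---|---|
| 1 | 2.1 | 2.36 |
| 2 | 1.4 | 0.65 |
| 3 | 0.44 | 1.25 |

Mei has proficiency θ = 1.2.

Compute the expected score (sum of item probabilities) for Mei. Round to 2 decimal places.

1.26

P(θ) = 1 / (1 + exp(−a(θ − b)))
P_1 = 1/(1+e^{2.4360}) = 0.0805
P_2 = 1/(1+e^{-0.7700}) = 0.6835
P_3 = 1/(1+e^{0.0220}) = 0.4945
E[score] = 0.0805 + 0.6835 + 0.4945 = 1.2585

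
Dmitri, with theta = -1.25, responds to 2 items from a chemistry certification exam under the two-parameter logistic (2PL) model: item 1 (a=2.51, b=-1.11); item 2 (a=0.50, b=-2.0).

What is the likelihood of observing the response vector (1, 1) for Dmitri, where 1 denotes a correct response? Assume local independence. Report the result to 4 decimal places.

P(theta) = 1 / (1 + exp(−a(theta − b)))
P_1 = 1/(1+e^{0.3514}) = 0.4130
P_2 = 1/(1+e^{-0.3750}) = 0.5927
L = P_1 × P_2 = 0.4130 × 0.5927 = 0.24480

0.2448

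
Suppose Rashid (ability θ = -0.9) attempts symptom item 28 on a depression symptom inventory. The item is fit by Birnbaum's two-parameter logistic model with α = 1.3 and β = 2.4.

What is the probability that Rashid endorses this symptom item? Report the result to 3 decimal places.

0.014

P(θ) = 1 / (1 + exp(−α(θ − β)))
Exponent: 1.3 × (-0.9 − 2.4) = -4.2900
1/(1 + e^{4.2900}) = 0.0135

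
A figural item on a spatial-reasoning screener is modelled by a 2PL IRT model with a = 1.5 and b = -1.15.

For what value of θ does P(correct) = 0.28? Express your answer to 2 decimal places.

P(θ) = 1 / (1 + exp(−a(θ − b)))
logit = ln(0.2800/0.7200) = -0.9445
θ = b + logit/(a) = -1.15 + (-0.9445)/1.5000 = -1.7796

-1.78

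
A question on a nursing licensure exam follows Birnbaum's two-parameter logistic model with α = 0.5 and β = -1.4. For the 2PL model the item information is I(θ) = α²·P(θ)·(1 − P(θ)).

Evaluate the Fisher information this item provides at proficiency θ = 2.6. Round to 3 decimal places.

P = 1/(1+e^{-2.0000}) = 0.8808
P(1−P) = 0.8808 × 0.1192 = 0.1050
I = α² × P(1−P) = 0.5² × 0.1050 = 0.02625

0.026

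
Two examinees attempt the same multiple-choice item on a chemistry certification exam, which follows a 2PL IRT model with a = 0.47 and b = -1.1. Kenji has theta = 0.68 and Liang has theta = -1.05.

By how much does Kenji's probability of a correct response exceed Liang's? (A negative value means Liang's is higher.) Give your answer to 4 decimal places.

0.1919

P(theta) = 1 / (1 + exp(−a(theta − b)))
P(Kenji) = 0.6977  [exponent 0.8366]
P(Liang) = 0.5059  [exponent 0.0235]
Difference = 0.6977 − 0.5059 = 0.1919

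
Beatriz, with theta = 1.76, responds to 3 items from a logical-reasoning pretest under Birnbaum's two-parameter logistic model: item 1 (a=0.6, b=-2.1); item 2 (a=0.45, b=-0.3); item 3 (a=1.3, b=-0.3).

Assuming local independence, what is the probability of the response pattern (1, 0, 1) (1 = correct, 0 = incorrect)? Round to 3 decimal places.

P(theta) = 1 / (1 + exp(−a(theta − b)))
P_1 = 1/(1+e^{-2.3160}) = 0.9102
P_2 = 1/(1+e^{-0.9270}) = 0.7165
P_3 = 1/(1+e^{-2.6780}) = 0.9357
L = P_1 × (1−P_2) × P_3 = 0.9102 × 0.2835 × 0.9357 = 0.24148

0.241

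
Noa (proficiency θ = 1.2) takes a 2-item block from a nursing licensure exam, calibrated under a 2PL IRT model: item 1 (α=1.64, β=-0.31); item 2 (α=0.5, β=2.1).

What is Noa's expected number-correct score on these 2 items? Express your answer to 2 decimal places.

P(θ) = 1 / (1 + exp(−α(θ − β)))
P_1 = 1/(1+e^{-2.4764}) = 0.9225
P_2 = 1/(1+e^{0.4500}) = 0.3894
E[score] = 0.9225 + 0.3894 = 1.3118

1.31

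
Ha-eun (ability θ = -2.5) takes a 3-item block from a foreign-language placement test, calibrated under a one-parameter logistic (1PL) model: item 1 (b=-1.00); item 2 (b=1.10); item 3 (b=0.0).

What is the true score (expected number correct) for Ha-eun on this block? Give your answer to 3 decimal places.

0.285

P(θ) = 1 / (1 + exp(−(θ − b)))
P_1 = 1/(1+e^{1.5000}) = 0.1824
P_2 = 1/(1+e^{3.6000}) = 0.0266
P_3 = 1/(1+e^{2.5000}) = 0.0759
E[score] = 0.1824 + 0.0266 + 0.0759 = 0.2849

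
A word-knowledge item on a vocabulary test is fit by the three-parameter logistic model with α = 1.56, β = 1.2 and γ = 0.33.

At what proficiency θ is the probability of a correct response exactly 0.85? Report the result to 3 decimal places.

1.997

P(θ) = γ + (1 − γ) · 1 / (1 + exp(−α(θ − β)))
Remove guessing floor: (0.85 − 0.33)/(1 − 0.33) = 0.7761
logit = ln(0.7761/0.2239) = 1.2432
θ = β + logit/(α) = 1.2 + 1.2432/1.5600 = 1.9969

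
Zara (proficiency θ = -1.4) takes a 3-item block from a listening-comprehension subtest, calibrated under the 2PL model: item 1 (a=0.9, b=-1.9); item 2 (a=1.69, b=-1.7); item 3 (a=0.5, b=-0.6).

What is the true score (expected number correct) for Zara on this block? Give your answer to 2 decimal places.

1.64

P(θ) = 1 / (1 + exp(−a(θ − b)))
P_1 = 1/(1+e^{-0.4500}) = 0.6106
P_2 = 1/(1+e^{-0.5070}) = 0.6241
P_3 = 1/(1+e^{0.4000}) = 0.4013
E[score] = 0.6106 + 0.6241 + 0.4013 = 1.6361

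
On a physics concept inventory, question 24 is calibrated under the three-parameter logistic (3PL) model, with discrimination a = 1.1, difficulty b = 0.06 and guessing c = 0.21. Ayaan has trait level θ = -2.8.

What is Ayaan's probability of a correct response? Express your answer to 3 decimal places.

0.243

P(θ) = c + (1 − c) · 1 / (1 + exp(−a(θ − b)))
Exponent: 1.1 × (-2.8 − 0.06) = -3.1460
1/(1 + e^{3.1460}) = 0.0412
P = 0.21 + 0.79 × 0.0412 = 0.2426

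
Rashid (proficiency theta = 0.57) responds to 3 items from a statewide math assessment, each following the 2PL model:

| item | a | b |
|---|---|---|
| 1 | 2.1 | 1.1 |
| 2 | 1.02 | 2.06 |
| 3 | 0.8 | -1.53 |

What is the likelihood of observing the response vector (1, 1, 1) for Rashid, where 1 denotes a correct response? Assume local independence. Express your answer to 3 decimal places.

0.037

P(theta) = 1 / (1 + exp(−a(theta − b)))
P_1 = 1/(1+e^{1.1130}) = 0.2473
P_2 = 1/(1+e^{1.5198}) = 0.1795
P_3 = 1/(1+e^{-1.6800}) = 0.8429
L = P_1 × P_2 × P_3 = 0.2473 × 0.1795 × 0.8429 = 0.03742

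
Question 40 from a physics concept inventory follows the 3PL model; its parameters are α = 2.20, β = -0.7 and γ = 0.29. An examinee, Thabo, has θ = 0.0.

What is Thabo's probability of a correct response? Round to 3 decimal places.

0.875

P(θ) = γ + (1 − γ) · 1 / (1 + exp(−α(θ − β)))
Exponent: 2.20 × (0.0 − (-0.7)) = 1.5400
1/(1 + e^{-1.5400}) = 0.8235
P = 0.29 + 0.71 × 0.8235 = 0.8747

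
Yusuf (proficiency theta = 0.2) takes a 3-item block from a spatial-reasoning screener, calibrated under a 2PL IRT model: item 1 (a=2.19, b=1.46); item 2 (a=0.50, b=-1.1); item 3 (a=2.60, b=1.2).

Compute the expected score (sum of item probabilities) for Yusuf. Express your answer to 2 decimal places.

0.79

P(theta) = 1 / (1 + exp(−a(theta − b)))
P_1 = 1/(1+e^{2.7594}) = 0.0596
P_2 = 1/(1+e^{-0.6500}) = 0.6570
P_3 = 1/(1+e^{2.6000}) = 0.0691
E[score] = 0.0596 + 0.6570 + 0.0691 = 0.7857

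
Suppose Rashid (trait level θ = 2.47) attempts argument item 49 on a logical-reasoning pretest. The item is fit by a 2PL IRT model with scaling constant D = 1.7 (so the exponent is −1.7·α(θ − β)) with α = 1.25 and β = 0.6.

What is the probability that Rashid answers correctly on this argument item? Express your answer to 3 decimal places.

0.982

P(θ) = 1 / (1 + exp(−D·α(θ − β)))
Exponent: 1.7 × 1.25 × (2.47 − 0.6) = 3.9738
1/(1 + e^{-3.9738}) = 0.9815
P = 0.9815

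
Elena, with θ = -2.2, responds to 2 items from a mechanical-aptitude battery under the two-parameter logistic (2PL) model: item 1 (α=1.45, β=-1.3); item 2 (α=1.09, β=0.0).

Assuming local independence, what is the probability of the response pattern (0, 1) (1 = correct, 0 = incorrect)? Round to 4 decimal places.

0.0655

P(θ) = 1 / (1 + exp(−α(θ − β)))
P_1 = 1/(1+e^{1.3050}) = 0.2133
P_2 = 1/(1+e^{2.3980}) = 0.0833
L = (1−P_1) × P_2 = 0.7867 × 0.0833 = 0.06555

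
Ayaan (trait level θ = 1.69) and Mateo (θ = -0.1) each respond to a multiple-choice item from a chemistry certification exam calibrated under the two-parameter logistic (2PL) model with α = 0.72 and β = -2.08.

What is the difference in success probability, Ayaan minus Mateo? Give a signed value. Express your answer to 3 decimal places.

P(θ) = 1 / (1 + exp(−α(θ − β)))
P(Ayaan) = 0.9379  [exponent 2.7144]
P(Mateo) = 0.8062  [exponent 1.4256]
Difference = 0.9379 − 0.8062 = 0.1317

0.132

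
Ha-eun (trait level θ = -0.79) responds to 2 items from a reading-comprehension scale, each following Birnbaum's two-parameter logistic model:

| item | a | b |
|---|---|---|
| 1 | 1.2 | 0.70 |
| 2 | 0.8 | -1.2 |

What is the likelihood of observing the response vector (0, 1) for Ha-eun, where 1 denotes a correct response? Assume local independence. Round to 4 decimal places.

P(θ) = 1 / (1 + exp(−a(θ − b)))
P_1 = 1/(1+e^{1.7880}) = 0.1433
P_2 = 1/(1+e^{-0.3280}) = 0.5813
L = (1−P_1) × P_2 = 0.8567 × 0.5813 = 0.49797

0.4980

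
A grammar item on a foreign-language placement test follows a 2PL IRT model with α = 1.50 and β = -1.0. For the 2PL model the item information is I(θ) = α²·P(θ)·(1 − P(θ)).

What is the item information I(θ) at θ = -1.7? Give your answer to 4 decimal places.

0.4321

P = 1/(1+e^{1.0500}) = 0.2592
P(1−P) = 0.2592 × 0.7408 = 0.1920
I = α² × P(1−P) = 1.50² × 0.1920 = 0.43206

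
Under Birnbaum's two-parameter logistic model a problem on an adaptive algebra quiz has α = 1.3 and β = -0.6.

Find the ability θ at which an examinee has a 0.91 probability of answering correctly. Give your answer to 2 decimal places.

P(θ) = 1 / (1 + exp(−α(θ − β)))
logit = ln(0.9100/0.0900) = 2.3136
θ = β + logit/(α) = -0.6 + 2.3136/1.3000 = 1.1797

1.18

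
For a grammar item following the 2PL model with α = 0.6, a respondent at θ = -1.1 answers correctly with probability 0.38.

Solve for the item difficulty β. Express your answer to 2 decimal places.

P(θ) = 1 / (1 + exp(−α(θ − β)))
logit(0.38) = ln(0.38/0.62) = -0.4895
β = θ − logit/(α) = -1.1 − (-0.4895)/0.6000 = -0.2841

-0.28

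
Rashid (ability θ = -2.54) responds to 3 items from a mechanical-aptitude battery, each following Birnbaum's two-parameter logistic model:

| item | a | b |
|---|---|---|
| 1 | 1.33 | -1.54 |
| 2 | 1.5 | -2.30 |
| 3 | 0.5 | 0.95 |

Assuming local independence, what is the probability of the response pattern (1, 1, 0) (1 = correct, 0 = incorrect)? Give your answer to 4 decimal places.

P(θ) = 1 / (1 + exp(−a(θ − b)))
P_1 = 1/(1+e^{1.3300}) = 0.2092
P_2 = 1/(1+e^{0.3600}) = 0.4110
P_3 = 1/(1+e^{1.7450}) = 0.1487
L = P_1 × P_2 × (1−P_3) = 0.2092 × 0.4110 × 0.8513 = 0.07318

0.0732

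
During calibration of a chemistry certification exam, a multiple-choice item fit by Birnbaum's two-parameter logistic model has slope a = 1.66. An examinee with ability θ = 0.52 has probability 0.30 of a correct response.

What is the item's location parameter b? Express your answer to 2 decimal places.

1.03

P(θ) = 1 / (1 + exp(−a(θ − b)))
logit(0.30) = ln(0.30/0.70) = -0.8473
b = θ − logit/(a) = 0.52 − (-0.8473)/1.6600 = 1.0304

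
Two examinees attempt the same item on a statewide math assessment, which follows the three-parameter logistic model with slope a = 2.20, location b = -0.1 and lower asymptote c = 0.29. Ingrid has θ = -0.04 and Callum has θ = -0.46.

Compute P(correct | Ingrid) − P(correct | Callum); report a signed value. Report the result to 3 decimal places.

0.157

P(θ) = c + (1 − c) · 1 / (1 + exp(−a(θ − b)))
P(Ingrid) = 0.6684  [exponent 0.1320]
P(Callum) = 0.5113  [exponent -0.7920]
Difference = 0.6684 − 0.5113 = 0.1571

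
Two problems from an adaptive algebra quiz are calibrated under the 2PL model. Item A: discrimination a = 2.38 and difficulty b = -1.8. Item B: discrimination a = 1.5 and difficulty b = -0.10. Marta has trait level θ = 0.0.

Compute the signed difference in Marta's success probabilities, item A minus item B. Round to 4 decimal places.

P(θ) = 1 / (1 + exp(−a(θ − b)))
P_A = 0.9864
P_B = 0.5374
P_A − P_B = 0.4490

0.4490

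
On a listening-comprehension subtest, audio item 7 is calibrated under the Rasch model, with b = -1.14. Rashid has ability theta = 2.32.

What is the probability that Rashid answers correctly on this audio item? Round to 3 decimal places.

0.970

P(theta) = 1 / (1 + exp(−(theta − b)))
Exponent: (2.32 − (-1.14)) = 3.4600
1/(1 + e^{-3.4600}) = 0.9695
P = 0.9695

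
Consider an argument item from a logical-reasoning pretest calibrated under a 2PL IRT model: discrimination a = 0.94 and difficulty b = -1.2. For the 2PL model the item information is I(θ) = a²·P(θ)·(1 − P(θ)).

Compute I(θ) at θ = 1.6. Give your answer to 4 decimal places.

P = 1/(1+e^{-2.6320}) = 0.9329
P(1−P) = 0.9329 × 0.0671 = 0.0626
I = a² × P(1−P) = 0.94² × 0.0626 = 0.05532

0.0553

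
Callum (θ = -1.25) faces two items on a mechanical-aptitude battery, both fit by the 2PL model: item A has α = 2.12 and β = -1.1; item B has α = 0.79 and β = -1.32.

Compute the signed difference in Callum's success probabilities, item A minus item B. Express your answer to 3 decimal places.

-0.093

P(θ) = 1 / (1 + exp(−α(θ − β)))
P_A = 0.4212
P_B = 0.5138
P_A − P_B = -0.0927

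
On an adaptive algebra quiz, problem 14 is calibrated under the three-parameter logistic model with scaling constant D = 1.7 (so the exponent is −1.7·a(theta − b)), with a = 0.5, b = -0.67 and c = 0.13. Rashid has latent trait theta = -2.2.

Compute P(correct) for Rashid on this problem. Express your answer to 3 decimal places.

0.316

P(theta) = c + (1 − c) · 1 / (1 + exp(−D·a(theta − b)))
Exponent: 1.7 × 0.5 × (-2.2 − (-0.67)) = -1.3005
1/(1 + e^{1.3005}) = 0.2141
P = 0.13 + 0.87 × 0.2141 = 0.3163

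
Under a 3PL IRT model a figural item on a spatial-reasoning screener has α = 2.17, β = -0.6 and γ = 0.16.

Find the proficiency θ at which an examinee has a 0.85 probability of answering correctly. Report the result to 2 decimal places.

0.10

P(θ) = γ + (1 − γ) · 1 / (1 + exp(−α(θ − β)))
Remove guessing floor: (0.85 − 0.16)/(1 − 0.16) = 0.8214
logit = ln(0.8214/0.1786) = 1.5261
θ = β + logit/(α) = -0.6 + 1.5261/2.1700 = 0.1033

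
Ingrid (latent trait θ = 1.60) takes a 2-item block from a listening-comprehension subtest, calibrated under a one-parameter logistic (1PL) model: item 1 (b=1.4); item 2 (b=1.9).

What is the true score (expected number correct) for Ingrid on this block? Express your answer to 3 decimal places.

0.975

P(θ) = 1 / (1 + exp(−(θ − b)))
P_1 = 1/(1+e^{-0.2000}) = 0.5498
P_2 = 1/(1+e^{0.3000}) = 0.4256
E[score] = 0.5498 + 0.4256 = 0.9754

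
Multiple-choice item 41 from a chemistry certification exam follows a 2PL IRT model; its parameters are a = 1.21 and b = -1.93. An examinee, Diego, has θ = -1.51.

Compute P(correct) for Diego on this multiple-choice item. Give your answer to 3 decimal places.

P(θ) = 1 / (1 + exp(−a(θ − b)))
Exponent: 1.21 × (-1.51 − (-1.93)) = 0.5082
1/(1 + e^{-0.5082}) = 0.6244

0.624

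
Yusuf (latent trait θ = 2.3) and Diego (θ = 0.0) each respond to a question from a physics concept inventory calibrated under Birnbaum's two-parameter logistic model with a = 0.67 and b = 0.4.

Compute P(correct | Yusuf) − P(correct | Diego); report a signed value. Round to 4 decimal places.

0.3479

P(θ) = 1 / (1 + exp(−a(θ − b)))
P(Yusuf) = 0.7813  [exponent 1.2730]
P(Diego) = 0.4334  [exponent -0.2680]
Difference = 0.7813 − 0.4334 = 0.3479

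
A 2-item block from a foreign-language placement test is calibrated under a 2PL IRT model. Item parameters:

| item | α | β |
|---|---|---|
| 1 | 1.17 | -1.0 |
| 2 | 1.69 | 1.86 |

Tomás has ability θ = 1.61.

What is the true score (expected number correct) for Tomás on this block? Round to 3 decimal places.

P(θ) = 1 / (1 + exp(−α(θ − β)))
P_1 = 1/(1+e^{-3.0537}) = 0.9549
P_2 = 1/(1+e^{0.4225}) = 0.3959
E[score] = 0.9549 + 0.3959 = 1.3509

1.351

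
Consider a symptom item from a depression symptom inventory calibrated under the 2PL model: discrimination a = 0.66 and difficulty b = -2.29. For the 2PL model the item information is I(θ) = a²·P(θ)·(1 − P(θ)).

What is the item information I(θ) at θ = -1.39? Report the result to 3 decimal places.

P = 1/(1+e^{-0.5940}) = 0.6443
P(1−P) = 0.6443 × 0.3557 = 0.2292
I = a² × P(1−P) = 0.66² × 0.2292 = 0.09983

0.100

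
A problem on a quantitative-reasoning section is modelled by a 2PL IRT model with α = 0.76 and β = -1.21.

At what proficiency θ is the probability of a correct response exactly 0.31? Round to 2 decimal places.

-2.26

P(θ) = 1 / (1 + exp(−α(θ − β)))
logit = ln(0.3100/0.6900) = -0.8001
θ = β + logit/(α) = -1.21 + (-0.8001)/0.7600 = -2.2628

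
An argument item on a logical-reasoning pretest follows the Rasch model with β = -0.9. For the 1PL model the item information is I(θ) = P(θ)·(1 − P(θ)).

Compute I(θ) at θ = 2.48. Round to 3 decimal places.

P = 1/(1+e^{-3.3800}) = 0.9671
P(1−P) = 0.9671 × 0.0329 = 0.0318
I = P(1−P) = 0.03184

0.032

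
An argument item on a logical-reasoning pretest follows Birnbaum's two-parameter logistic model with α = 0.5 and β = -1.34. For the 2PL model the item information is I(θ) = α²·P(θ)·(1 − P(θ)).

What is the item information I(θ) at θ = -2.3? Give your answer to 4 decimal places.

P = 1/(1+e^{0.4800}) = 0.3823
P(1−P) = 0.3823 × 0.6177 = 0.2361
I = α² × P(1−P) = 0.5² × 0.2361 = 0.05903

0.0590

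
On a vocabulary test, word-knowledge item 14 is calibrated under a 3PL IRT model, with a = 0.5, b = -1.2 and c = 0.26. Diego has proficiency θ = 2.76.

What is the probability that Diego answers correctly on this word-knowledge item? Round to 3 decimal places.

P(θ) = c + (1 − c) · 1 / (1 + exp(−a(θ − b)))
Exponent: 0.5 × (2.76 − (-1.2)) = 1.9800
1/(1 + e^{-1.9800}) = 0.8787
P = 0.26 + 0.74 × 0.8787 = 0.9102

0.910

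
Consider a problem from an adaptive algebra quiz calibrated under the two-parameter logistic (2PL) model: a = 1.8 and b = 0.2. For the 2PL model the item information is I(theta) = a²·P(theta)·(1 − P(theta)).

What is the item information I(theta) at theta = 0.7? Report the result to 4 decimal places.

P = 1/(1+e^{-0.9000}) = 0.7109
P(1−P) = 0.7109 × 0.2891 = 0.2055
I = a² × P(1−P) = 1.8² × 0.2055 = 0.66582

0.6658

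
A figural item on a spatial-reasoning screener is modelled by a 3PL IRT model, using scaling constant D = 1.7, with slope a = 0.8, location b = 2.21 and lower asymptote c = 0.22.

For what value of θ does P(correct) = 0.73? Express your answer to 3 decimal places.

2.678

P(θ) = c + (1 − c) · 1 / (1 + exp(−D·a(θ − b)))
Remove guessing floor: (0.73 − 0.22)/(1 − 0.22) = 0.6538
logit = ln(0.6538/0.3462) = 0.6360
θ = b + logit/(1.7·a) = 2.21 + 0.6360/1.3600 = 2.6776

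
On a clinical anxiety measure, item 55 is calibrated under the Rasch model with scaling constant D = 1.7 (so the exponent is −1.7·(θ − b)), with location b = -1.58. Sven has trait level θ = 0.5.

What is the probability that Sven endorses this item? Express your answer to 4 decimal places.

0.9717

P(θ) = 1 / (1 + exp(−D·(θ − b)))
Exponent: 1.7 × (0.5 − (-1.58)) = 3.5360
1/(1 + e^{-3.5360}) = 0.9717
P = 0.9717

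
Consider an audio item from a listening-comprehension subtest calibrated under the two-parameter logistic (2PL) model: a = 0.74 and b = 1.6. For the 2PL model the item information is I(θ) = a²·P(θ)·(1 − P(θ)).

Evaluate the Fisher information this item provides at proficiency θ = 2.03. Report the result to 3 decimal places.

0.133

P = 1/(1+e^{-0.3182}) = 0.5789
P(1−P) = 0.5789 × 0.4211 = 0.2438
I = a² × P(1−P) = 0.74² × 0.2438 = 0.13349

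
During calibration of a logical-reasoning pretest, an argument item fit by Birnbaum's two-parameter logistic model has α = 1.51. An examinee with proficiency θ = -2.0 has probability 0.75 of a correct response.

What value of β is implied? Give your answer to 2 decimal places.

P(θ) = 1 / (1 + exp(−α(θ − β)))
logit(0.75) = ln(0.75/0.25) = 1.0986
β = θ − logit/(α) = -2.0 − 1.0986/1.5100 = -2.7276

-2.73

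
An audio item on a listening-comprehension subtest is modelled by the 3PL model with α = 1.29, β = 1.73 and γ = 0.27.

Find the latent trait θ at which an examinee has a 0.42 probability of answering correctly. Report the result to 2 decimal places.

0.68

P(θ) = γ + (1 − γ) · 1 / (1 + exp(−α(θ − β)))
Remove guessing floor: (0.42 − 0.27)/(1 − 0.27) = 0.2055
logit = ln(0.2055/0.7945) = -1.3524
θ = β + logit/(α) = 1.73 + (-1.3524)/1.2900 = 0.6816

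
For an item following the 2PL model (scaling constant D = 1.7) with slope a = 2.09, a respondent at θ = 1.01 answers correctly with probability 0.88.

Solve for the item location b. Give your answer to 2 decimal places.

0.45

P(θ) = 1 / (1 + exp(−D·a(θ − b)))
logit(0.88) = ln(0.88/0.12) = 1.9924
b = θ − logit/(1.7·a) = 1.01 − 1.9924/3.5530 = 0.4492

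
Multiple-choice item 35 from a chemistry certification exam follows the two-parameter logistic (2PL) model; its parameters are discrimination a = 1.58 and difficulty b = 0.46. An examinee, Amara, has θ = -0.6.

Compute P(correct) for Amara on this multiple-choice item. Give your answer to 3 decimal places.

0.158

P(θ) = 1 / (1 + exp(−a(θ − b)))
Exponent: 1.58 × (-0.6 − 0.46) = -1.6748
1/(1 + e^{1.6748}) = 0.1578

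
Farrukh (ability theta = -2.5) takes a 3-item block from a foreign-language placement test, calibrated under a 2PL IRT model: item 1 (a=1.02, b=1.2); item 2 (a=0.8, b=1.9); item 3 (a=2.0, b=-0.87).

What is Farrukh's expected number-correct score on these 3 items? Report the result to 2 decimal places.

0.09

P(theta) = 1 / (1 + exp(−a(theta − b)))
P_1 = 1/(1+e^{3.7740}) = 0.0224
P_2 = 1/(1+e^{3.5200}) = 0.0287
P_3 = 1/(1+e^{3.2600}) = 0.0370
E[score] = 0.0224 + 0.0287 + 0.0370 = 0.0882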